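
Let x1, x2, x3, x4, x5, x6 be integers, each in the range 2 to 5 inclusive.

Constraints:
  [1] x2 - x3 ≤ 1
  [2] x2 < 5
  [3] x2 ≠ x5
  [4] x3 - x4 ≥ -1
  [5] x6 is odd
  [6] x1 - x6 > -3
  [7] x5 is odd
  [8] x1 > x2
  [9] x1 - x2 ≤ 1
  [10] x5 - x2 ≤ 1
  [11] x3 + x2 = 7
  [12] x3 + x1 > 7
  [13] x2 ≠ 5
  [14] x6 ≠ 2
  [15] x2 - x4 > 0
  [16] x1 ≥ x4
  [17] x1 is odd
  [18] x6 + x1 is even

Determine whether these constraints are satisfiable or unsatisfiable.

Setting (x1, x2, x3, x4, x5, x6) = (5, 4, 3, 3, 5, 5) satisfies everything: constraint 1: x2 - x3 = 1; constraint 4: x3 - x4 = 0; constraint 6: x1 - x6 = 0, and the others follow.

Satisfiable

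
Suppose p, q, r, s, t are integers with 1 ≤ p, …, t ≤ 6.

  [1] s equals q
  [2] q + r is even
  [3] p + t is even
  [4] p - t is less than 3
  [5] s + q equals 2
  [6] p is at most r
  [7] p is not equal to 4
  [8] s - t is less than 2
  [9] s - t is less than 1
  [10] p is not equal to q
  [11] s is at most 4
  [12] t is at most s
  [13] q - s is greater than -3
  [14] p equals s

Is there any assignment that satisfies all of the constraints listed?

Unsatisfiable

From constraints 1 and 14, p = s = q, so p = q. But constraint 10 says p ≠ q. Contradiction.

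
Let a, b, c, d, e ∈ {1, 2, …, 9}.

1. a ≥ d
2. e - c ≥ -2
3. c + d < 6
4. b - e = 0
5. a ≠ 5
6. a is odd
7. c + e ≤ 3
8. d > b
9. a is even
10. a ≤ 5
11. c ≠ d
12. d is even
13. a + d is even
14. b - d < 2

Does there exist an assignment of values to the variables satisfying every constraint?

Constraint 6 makes a odd and constraint 12 makes d even, so a + d must be odd. Constraint 13 says a + d is even — contradiction.

Unsatisfiable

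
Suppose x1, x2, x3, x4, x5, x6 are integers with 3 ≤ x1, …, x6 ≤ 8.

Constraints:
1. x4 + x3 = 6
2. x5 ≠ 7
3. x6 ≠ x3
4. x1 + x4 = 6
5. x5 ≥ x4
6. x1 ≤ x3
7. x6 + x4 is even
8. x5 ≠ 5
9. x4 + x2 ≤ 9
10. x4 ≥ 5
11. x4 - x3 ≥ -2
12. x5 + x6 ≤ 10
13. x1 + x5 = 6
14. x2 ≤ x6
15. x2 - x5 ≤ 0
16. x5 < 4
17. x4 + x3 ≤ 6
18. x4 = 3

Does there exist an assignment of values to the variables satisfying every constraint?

Unsatisfiable

From constraints 5 and 10: x5 ≥ x4 and x4 ≥ 5, so x5 ≥ 5. From constraint 16: x5 ≤ 3. But 3 < 5, so no value of x5 works.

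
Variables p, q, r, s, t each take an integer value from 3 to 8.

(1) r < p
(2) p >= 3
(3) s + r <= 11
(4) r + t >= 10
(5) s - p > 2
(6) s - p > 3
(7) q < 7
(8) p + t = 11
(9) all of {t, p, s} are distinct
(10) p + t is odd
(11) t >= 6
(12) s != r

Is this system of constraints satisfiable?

Satisfiable

The assignment p = 4, q = 5, r = 3, s = 8, t = 7 works:
  constraint 3 holds since s + r = 11.
  constraint 4 holds since r + t = 10.
  constraint 5 holds since s - p = 4.
The rest check out directly.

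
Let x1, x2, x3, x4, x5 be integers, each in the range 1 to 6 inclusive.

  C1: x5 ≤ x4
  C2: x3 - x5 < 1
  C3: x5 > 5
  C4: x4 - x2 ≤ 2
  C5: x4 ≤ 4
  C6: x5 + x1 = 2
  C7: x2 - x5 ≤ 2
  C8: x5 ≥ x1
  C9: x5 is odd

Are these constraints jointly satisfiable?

From constraint 3: x5 ≥ 6. From constraints 1 and 5: x5 ≤ x4 and x4 ≤ 4, so x5 ≤ 4. But 4 < 6, so no value of x5 works.

Unsatisfiable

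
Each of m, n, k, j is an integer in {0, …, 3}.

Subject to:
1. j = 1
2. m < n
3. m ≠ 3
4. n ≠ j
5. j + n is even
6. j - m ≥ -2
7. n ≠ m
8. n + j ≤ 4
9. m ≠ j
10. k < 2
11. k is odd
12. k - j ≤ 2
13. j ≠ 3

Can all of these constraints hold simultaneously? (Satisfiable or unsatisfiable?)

Satisfiable

Take m = 0, n = 3, k = 1, j = 1. Then constraint 6: j - m = 1; constraint 8: n + j = 4; constraint 12: k - j = 0, and every other listed constraint is also met.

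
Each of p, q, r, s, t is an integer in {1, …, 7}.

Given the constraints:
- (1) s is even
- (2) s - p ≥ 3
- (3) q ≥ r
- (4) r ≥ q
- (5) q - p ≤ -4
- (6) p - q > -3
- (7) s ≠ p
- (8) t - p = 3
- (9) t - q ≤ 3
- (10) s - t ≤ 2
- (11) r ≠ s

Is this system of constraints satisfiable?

Constraints 2, 5, 9, and 10 give p − q ≥ 4, q − t ≥ -3, t − s ≥ -2, s − p ≥ 3.
Adding all 4 inequalities: the left sides telescope to 0, and the right sides sum to 4 + (-3) + (-2) + 3 = 2. So 0 ≥ 2, which is false.

Unsatisfiable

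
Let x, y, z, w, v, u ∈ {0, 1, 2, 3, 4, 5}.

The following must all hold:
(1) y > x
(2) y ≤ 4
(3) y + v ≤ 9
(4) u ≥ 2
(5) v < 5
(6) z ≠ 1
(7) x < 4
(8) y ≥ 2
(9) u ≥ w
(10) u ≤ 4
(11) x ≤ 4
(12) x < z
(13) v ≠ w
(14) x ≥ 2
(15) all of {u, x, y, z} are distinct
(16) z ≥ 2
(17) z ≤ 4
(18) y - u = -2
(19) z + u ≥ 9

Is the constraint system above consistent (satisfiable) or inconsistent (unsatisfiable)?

Constraints 2, 4, 8, 10, 11, 14, 16, and 17 confine each of u, x, y, z to the 3 values {2, …, 4}.
Constraint 15 requires all 4 of them to be distinct, but only 3 values are available — impossible by the pigeonhole principle.

Unsatisfiable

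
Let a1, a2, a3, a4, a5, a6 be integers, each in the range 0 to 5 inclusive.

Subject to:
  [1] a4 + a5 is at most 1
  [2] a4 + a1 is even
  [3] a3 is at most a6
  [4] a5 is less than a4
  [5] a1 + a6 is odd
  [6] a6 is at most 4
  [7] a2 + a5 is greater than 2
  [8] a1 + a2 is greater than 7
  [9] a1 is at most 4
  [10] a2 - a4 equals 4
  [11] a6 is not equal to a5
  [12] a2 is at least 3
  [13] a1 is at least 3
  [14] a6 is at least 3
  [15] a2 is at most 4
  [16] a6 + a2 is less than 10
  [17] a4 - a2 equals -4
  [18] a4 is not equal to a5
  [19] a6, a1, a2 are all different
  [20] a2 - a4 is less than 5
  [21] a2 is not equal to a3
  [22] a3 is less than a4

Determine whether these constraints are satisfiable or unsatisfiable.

Constraints 6, 9, 12, 13, 14, and 15 confine each of a6, a1, a2 to the 2 values {3, 4}.
Constraint 19 requires all 3 of them to be distinct, but only 2 values are available — impossible by the pigeonhole principle.

Unsatisfiable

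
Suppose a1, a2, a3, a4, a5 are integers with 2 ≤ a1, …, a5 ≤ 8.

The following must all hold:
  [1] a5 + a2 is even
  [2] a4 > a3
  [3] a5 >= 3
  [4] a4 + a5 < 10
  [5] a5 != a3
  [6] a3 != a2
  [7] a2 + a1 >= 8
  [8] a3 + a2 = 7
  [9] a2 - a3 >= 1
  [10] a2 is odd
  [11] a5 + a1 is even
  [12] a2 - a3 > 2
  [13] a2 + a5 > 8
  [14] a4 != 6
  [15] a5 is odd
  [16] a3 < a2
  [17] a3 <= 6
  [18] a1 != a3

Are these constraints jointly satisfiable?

Satisfiable

The assignment a1 = 3, a2 = 5, a3 = 2, a4 = 4, a5 = 5 works:
  constraint 4 holds since a4 + a5 = 9.
  constraint 7 holds since a2 + a1 = 8.
  constraint 8 holds since a3 + a2 = 7.
The rest check out directly.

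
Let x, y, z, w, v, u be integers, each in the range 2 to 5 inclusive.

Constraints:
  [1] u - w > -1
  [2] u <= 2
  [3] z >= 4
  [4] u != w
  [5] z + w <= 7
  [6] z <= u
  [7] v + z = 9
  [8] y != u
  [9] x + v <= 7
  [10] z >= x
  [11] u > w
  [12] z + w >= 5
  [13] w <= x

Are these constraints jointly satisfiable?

Unsatisfiable

From constraints 3 and 6: u ≥ z and z ≥ 4, so u ≥ 4. From constraint 2: u ≤ 2. But 2 < 4, so no value of u works.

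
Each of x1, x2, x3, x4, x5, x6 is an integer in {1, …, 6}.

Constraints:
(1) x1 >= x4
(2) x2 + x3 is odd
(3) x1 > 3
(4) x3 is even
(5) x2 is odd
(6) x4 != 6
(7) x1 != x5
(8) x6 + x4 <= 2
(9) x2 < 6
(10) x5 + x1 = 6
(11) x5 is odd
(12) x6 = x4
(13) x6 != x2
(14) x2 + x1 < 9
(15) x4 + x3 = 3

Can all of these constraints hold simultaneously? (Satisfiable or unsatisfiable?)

Satisfiable

The assignment x1 = 5, x2 = 3, x3 = 2, x4 = 1, x5 = 1, x6 = 1 works:
  constraint 8 holds since x6 + x4 = 2.
  constraint 10 holds since x5 + x1 = 6.
  constraint 14 holds since x2 + x1 = 8.
The rest check out directly.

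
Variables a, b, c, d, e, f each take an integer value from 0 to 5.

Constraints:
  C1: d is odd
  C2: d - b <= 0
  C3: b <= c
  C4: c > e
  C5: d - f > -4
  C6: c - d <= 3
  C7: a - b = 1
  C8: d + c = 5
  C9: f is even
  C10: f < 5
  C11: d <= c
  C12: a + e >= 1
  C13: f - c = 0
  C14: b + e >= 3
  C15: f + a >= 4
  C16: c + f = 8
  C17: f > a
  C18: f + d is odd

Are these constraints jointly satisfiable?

Satisfiable

One satisfying assignment is a = 2, b = 1, c = 4, d = 1, e = 2, f = 4.
For the less obvious constraints — constraint 2: d - b = 0; constraint 5: d - f = -3; constraint 6: c - d = 3 — and the others hold by inspection.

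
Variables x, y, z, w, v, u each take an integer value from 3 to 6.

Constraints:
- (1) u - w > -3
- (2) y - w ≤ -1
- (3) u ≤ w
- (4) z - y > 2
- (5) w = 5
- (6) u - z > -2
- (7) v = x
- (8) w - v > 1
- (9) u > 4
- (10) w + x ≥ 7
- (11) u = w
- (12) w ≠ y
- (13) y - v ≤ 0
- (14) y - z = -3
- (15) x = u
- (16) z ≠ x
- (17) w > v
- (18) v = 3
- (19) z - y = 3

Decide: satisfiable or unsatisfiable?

Constraint 18 fixes v = 3 and constraint 5 fixes w = 5. Constraints 7, 11, and 15 give v = x = u = w, so v = w. But 3 ≠ 5 — contradiction.

Unsatisfiable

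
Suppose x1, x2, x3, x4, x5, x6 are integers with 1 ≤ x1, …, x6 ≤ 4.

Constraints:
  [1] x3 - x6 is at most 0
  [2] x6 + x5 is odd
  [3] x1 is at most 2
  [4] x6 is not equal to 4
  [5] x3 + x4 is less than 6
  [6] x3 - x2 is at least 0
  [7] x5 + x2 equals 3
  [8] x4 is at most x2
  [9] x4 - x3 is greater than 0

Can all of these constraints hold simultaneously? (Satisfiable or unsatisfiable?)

Unsatisfiable

Constraints 6, 8, and 9 give x3 < x4, x4 ≤ x2, x2 ≤ x3. Chaining: x3 < x4 ≤ x2 ≤ x3, which forces x3 < x3 — impossible.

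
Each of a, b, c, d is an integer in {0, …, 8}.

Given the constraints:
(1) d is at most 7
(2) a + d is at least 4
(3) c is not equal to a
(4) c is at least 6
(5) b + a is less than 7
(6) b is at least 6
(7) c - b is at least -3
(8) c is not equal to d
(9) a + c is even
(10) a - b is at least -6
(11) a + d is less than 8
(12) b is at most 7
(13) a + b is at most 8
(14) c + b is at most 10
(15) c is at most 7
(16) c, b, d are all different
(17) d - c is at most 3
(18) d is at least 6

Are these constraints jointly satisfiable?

Constraints 1, 4, 6, 12, 15, and 18 confine each of c, b, d to the 2 values {6, 7}.
Constraint 16 requires all 3 of them to be distinct, but only 2 values are available — impossible by the pigeonhole principle.

Unsatisfiable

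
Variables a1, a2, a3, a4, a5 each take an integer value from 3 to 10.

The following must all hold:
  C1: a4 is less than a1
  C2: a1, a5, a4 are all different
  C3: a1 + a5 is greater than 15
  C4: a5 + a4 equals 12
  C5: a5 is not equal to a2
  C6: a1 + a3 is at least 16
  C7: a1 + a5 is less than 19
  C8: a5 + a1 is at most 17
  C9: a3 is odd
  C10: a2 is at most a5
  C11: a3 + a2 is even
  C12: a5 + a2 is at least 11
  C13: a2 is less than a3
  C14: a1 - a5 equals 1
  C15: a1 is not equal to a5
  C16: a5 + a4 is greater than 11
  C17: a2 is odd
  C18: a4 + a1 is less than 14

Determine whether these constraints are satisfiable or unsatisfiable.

Setting (a1, a2, a3, a4, a5) = (9, 5, 9, 4, 8) satisfies everything: constraint 3: a1 + a5 = 17; constraint 4: a5 + a4 = 12, and the others follow.

Satisfiable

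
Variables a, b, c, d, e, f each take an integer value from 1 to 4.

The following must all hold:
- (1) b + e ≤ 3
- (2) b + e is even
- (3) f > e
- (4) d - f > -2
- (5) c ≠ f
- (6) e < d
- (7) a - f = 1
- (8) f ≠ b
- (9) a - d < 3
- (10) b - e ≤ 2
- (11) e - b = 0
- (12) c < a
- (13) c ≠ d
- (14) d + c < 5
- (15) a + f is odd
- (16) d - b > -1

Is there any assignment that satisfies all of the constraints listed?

Try a = 3, b = 1, c = 1, d = 2, e = 1, f = 2.
Check constraint 1: b + e = 2; constraint 4: d - f = 0. The remaining constraints are straightforward to verify.

Satisfiable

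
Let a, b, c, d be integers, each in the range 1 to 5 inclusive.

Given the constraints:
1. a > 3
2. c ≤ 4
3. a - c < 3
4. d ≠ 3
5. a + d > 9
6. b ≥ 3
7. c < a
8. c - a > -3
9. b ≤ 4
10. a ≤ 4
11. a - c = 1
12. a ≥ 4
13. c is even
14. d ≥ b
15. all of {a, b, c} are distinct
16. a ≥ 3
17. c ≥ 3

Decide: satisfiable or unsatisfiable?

Constraints 2, 6, 9, 10, 16, and 17 confine each of a, b, c to the 2 values {3, 4}.
Constraint 15 requires all 3 of them to be distinct, but only 2 values are available — impossible by the pigeonhole principle.

Unsatisfiable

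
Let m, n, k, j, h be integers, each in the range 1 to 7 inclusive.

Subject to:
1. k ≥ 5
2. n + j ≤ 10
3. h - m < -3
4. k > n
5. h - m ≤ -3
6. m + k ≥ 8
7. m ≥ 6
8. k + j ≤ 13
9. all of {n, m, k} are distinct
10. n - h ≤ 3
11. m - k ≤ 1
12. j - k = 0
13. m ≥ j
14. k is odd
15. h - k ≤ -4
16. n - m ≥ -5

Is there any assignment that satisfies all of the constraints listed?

The assignment m = 6, n = 2, k = 5, j = 5, h = 1 works:
  constraint 2 holds since n + j = 7.
  constraint 3 holds since h - m = -5.
  constraint 5 holds since h - m = -5.
The rest check out directly.

Satisfiable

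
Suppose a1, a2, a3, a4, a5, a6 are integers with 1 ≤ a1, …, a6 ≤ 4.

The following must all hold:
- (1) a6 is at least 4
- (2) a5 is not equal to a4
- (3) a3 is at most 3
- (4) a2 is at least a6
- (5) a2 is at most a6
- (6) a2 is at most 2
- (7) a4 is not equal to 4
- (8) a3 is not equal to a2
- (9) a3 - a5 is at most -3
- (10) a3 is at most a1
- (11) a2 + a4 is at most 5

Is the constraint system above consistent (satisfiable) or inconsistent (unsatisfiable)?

From constraints 1 and 4: a2 ≥ a6 and a6 ≥ 4, so a2 ≥ 4. From constraint 6: a2 ≤ 2. But 2 < 4, so no value of a2 works.

Unsatisfiable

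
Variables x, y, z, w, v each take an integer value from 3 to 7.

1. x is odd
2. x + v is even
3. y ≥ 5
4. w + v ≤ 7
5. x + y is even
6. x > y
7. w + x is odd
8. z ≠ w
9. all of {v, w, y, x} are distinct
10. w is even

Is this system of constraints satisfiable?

Setting (x, y, z, w, v) = (7, 5, 3, 4, 3) satisfies everything: constraint 1: x = 7 is odd; constraint 4: w + v = 7; constraint 9: values 3, 4, 5, 7 are distinct, and the others follow.

Satisfiable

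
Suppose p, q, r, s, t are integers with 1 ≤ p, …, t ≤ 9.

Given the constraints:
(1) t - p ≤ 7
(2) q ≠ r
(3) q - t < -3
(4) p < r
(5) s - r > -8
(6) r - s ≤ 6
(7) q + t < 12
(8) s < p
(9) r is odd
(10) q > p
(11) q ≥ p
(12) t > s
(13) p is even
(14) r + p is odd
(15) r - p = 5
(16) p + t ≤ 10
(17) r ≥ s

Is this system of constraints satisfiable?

Satisfiable

One satisfying assignment is p = 2, q = 3, r = 7, s = 1, t = 7.
For the less obvious constraints — constraint 1: t - p = 5; constraint 3: q - t = -4; constraint 5: s - r = -6 — and the others hold by inspection.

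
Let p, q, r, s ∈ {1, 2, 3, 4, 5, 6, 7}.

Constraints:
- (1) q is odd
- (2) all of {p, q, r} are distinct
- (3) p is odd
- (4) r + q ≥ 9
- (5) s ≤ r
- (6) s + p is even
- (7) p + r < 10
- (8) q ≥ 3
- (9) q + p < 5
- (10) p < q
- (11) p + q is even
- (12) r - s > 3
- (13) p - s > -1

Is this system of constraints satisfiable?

Satisfiable

Take p = 1, q = 3, r = 7, s = 1. Then constraint 4: r + q = 10; constraint 7: p + r = 8; constraint 9: q + p = 4, and every other listed constraint is also met.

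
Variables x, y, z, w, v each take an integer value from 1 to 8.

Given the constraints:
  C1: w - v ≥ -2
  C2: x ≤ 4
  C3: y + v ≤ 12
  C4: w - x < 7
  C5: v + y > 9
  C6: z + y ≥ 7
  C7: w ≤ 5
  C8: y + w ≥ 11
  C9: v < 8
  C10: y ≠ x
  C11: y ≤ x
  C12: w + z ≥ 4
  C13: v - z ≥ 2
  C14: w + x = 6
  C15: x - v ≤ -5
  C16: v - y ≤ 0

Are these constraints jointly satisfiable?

From constraints 2 and 11: y ≤ x ≤ 4. From constraint 7: w ≤ 5. Hence y + w ≤ 9. But constraint 8 requires y + w ≥ 11, and 11 > 9. Contradiction.

Unsatisfiable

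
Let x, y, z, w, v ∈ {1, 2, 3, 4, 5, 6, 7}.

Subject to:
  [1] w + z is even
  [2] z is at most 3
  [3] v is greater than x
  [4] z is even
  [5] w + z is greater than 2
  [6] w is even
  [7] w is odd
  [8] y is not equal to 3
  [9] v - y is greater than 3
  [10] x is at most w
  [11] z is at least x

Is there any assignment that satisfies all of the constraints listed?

Constraint 7 makes w odd and constraint 4 makes z even, so w + z must be odd. Constraint 1 says w + z is even — contradiction.

Unsatisfiable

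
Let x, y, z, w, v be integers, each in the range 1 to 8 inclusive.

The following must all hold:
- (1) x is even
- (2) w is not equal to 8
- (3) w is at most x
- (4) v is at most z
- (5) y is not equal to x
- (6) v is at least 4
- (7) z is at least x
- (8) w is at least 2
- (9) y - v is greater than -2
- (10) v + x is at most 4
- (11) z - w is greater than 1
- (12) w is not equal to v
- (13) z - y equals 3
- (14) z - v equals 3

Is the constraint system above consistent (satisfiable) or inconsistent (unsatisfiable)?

Unsatisfiable

From constraint 6: v ≥ 4. From constraints 3 and 8: x ≥ w ≥ 2. Hence v + x ≥ 6. But constraint 10 requires v + x ≤ 4, and 4 < 6. Contradiction.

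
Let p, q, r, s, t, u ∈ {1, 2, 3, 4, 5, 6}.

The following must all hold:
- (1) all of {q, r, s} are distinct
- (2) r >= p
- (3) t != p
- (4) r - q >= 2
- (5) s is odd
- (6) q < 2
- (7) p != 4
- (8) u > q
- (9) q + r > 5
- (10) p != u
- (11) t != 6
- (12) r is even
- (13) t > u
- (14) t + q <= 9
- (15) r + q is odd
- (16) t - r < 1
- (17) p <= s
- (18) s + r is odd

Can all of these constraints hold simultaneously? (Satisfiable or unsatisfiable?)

Satisfiable

Setting (p, q, r, s, t, u) = (3, 1, 6, 3, 5, 4) satisfies everything: constraint 4: r - q = 5; constraint 9: q + r = 7; constraint 14: t + q = 6, and the others follow.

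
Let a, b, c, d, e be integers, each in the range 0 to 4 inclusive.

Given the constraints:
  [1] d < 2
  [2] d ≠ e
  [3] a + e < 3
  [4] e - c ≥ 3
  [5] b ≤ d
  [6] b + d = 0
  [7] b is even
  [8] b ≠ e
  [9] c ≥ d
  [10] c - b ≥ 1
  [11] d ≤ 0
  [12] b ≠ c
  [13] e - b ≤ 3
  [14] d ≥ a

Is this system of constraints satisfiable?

Constraints 4, 10, and 13 give c − b ≥ 1, b − e ≥ -3, e − c ≥ 3.
Adding all 3 inequalities: the left sides telescope to 0, and the right sides sum to 1 + (-3) + 3 = 1. So 0 ≥ 1, which is false.

Unsatisfiable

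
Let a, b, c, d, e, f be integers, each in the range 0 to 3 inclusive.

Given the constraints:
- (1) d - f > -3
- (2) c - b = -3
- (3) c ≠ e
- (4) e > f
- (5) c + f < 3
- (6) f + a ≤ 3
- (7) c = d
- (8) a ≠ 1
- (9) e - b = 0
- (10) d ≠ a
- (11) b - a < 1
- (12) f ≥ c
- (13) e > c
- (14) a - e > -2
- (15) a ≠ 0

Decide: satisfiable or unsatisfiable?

Satisfiable

Take a = 3, b = 3, c = 0, d = 0, e = 3, f = 0. Then constraint 1: d - f = 0; constraint 2: c - b = -3; constraint 5: c + f = 0, and every other listed constraint is also met.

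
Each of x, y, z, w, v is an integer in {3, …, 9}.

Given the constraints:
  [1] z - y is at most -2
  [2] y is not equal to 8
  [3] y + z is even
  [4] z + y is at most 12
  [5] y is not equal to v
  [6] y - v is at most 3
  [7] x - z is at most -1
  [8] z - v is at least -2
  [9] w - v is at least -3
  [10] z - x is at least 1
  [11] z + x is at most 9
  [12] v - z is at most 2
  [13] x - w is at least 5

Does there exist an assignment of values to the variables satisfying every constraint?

Unsatisfiable

Constraints 1, 6, 9, 10, and 13 give w − v ≥ -3, v − y ≥ -3, y − z ≥ 2, z − x ≥ 1, x − w ≥ 5.
Adding all 5 inequalities: the left sides telescope to 0, and the right sides sum to (-3) + (-3) + 2 + 1 + 5 = 2. So 0 ≥ 2, which is false.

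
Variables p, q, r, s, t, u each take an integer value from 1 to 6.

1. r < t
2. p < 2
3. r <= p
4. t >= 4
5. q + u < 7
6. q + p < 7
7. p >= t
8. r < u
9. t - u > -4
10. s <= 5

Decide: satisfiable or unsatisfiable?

From constraints 4 and 7: p ≥ t and t ≥ 4, so p ≥ 4. From constraint 2: p ≤ 1. But 1 < 4, so no value of p works.

Unsatisfiable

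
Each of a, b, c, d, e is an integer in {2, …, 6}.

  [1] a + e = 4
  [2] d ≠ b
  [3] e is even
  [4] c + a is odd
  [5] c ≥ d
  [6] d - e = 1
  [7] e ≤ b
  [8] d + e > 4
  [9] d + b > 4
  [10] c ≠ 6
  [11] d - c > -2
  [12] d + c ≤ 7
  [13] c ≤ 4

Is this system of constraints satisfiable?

Satisfiable

Take a = 2, b = 2, c = 3, d = 3, e = 2. Then constraint 1: a + e = 4; constraint 6: d - e = 1, and every other listed constraint is also met.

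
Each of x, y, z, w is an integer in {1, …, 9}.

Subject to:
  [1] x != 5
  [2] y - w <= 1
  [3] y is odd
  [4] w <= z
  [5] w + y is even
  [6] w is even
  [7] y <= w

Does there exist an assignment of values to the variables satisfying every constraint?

Constraint 6 makes w even and constraint 3 makes y odd, so w + y must be odd. Constraint 5 says w + y is even — contradiction.

Unsatisfiable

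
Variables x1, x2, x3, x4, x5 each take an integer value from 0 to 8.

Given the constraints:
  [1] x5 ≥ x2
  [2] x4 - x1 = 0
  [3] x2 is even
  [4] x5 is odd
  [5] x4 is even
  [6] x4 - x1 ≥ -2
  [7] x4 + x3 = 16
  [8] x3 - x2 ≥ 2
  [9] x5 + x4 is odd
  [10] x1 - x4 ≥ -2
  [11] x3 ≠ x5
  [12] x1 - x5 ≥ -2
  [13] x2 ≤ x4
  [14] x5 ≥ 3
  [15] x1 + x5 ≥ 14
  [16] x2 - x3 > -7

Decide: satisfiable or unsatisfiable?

One satisfying assignment is x1 = 8, x2 = 4, x3 = 8, x4 = 8, x5 = 7.
For the less obvious constraints — constraint 2: x4 - x1 = 0; constraint 6: x4 - x1 = 0; constraint 7: x4 + x3 = 16 — and the others hold by inspection.

Satisfiable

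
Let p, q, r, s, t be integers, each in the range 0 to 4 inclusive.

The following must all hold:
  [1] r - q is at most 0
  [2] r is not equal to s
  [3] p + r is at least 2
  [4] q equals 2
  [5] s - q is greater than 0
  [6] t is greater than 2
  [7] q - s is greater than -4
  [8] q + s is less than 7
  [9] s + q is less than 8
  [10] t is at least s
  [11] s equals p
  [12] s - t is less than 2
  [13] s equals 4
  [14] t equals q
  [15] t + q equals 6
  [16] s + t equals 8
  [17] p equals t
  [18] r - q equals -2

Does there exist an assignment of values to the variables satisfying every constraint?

Constraint 13 fixes s = 4 and constraint 4 fixes q = 2. Constraints 11, 14, and 17 give s = p = t = q, so s = q. But 4 ≠ 2 — contradiction.

Unsatisfiable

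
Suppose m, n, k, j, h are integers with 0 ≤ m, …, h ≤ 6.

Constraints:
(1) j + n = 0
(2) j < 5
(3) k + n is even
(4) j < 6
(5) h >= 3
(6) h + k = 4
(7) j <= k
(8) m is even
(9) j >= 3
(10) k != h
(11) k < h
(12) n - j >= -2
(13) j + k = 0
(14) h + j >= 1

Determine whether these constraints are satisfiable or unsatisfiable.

Unsatisfiable

From constraint 5: h ≥ 3. From constraints 7 and 9: k ≥ j ≥ 3. Hence h + k ≥ 6. But constraint 6 requires h + k = 4, and 4 < 6. Contradiction.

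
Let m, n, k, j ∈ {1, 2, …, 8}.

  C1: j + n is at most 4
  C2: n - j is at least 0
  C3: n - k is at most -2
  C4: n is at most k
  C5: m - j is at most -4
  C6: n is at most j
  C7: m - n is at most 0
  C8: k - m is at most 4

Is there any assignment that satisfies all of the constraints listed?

Unsatisfiable

Constraints 2, 3, 5, and 8 give n − j ≥ 0, j − m ≥ 4, m − k ≥ -4, k − n ≥ 2.
Adding all 4 inequalities: the left sides telescope to 0, and the right sides sum to 0 + 4 + (-4) + 2 = 2. So 0 ≥ 2, which is false.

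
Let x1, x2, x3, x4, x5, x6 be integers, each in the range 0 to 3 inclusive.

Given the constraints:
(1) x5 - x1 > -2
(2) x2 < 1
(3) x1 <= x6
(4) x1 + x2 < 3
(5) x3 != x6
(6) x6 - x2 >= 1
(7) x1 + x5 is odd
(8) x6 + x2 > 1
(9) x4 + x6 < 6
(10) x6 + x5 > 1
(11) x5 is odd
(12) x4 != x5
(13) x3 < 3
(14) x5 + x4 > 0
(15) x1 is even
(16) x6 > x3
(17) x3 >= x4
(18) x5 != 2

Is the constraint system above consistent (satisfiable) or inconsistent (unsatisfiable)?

Try x1 = 0, x2 = 0, x3 = 1, x4 = 0, x5 = 1, x6 = 3.
Check constraint 1: x5 - x1 = 1; constraint 4: x1 + x2 = 0; constraint 6: x6 - x2 = 3. The remaining constraints are straightforward to verify.

Satisfiable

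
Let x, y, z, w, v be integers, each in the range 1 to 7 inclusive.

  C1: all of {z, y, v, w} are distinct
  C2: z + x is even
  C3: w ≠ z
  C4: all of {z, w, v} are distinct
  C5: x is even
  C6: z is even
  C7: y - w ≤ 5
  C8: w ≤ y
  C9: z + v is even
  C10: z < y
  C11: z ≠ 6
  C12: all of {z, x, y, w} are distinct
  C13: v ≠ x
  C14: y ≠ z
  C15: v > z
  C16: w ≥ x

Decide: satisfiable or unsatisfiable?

Try x = 2, y = 5, z = 4, w = 3, v = 6.
Check constraint 1: values 4, 5, 6, 3 are distinct; constraint 7: y - w = 2. The remaining constraints are straightforward to verify.

Satisfiable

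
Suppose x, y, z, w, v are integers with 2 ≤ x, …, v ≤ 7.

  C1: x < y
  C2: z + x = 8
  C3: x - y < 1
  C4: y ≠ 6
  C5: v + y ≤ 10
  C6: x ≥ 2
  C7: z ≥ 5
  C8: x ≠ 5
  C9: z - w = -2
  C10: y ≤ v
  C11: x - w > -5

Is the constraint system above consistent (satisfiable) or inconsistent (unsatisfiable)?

Setting (x, y, z, w, v) = (3, 4, 5, 7, 4) satisfies everything: constraint 2: z + x = 8; constraint 3: x - y = -1, and the others follow.

Satisfiable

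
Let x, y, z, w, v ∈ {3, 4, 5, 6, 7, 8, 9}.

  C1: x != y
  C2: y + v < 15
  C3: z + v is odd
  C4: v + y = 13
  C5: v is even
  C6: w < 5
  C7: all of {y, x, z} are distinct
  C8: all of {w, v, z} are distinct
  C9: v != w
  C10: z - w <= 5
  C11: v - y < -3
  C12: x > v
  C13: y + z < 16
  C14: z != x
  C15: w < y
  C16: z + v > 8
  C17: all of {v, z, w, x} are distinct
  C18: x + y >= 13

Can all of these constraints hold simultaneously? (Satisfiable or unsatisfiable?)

Satisfiable

The assignment x = 7, y = 9, z = 5, w = 3, v = 4 works:
  constraint 2 holds since y + v = 13.
  constraint 4 holds since v + y = 13.
  constraint 10 holds since z - w = 2.
The rest check out directly.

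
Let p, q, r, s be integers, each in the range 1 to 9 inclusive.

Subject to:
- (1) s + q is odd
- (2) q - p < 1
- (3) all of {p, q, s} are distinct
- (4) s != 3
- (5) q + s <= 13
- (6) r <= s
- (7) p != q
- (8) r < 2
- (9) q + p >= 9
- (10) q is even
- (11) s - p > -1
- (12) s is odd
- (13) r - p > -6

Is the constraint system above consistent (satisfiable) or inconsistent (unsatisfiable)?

Satisfiable

The assignment p = 6, q = 4, r = 1, s = 7 works:
  constraint 2 holds since q - p = -2.
  constraint 5 holds since q + s = 11.
The rest check out directly.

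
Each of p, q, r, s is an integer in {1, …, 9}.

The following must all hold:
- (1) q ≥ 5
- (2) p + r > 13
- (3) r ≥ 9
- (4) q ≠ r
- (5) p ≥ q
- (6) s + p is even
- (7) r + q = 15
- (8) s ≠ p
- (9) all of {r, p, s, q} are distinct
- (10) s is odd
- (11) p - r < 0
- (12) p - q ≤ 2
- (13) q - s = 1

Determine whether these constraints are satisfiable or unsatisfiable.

One satisfying assignment is p = 7, q = 6, r = 9, s = 5.
For the less obvious constraints — constraint 2: p + r = 16; constraint 7: r + q = 15; constraint 11: p - r = -2 — and the others hold by inspection.

Satisfiable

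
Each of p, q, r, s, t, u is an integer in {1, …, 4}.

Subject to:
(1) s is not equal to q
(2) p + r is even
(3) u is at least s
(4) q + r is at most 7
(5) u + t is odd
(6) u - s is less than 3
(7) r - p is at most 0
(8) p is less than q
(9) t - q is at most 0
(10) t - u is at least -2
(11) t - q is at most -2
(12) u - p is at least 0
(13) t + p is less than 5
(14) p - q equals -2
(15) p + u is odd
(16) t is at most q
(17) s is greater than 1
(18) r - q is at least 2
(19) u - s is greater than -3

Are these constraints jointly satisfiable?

Unsatisfiable

Constraints 7, 10, 11, 12, and 18 give q − t ≥ 2, t − u ≥ -2, u − p ≥ 0, p − r ≥ 0, r − q ≥ 2.
Adding all 5 inequalities: the left sides telescope to 0, and the right sides sum to 2 + (-2) + 0 + 0 + 2 = 2. So 0 ≥ 2, which is false.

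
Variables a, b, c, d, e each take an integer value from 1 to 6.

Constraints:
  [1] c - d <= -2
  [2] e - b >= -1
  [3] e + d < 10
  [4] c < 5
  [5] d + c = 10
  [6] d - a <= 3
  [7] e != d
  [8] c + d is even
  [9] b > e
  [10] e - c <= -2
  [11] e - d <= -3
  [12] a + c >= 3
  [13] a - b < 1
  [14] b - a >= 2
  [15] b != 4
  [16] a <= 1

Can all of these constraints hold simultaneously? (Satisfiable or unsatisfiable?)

Constraints 1, 2, 6, 10, and 14 give a − d ≥ -3, d − c ≥ 2, c − e ≥ 2, e − b ≥ -1, b − a ≥ 2.
Adding all 5 inequalities: the left sides telescope to 0, and the right sides sum to (-3) + 2 + 2 + (-1) + 2 = 2. So 0 ≥ 2, which is false.

Unsatisfiable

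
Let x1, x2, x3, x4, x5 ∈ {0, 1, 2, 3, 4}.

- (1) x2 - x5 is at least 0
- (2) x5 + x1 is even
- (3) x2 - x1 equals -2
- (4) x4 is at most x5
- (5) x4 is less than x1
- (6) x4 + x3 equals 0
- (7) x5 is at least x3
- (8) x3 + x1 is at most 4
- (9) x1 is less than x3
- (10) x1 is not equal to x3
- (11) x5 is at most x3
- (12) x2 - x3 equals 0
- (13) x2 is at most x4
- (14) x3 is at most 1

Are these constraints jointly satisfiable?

Unsatisfiable

Constraints 1, 5, 7, 9, and 13 give x3 ≤ x5, x5 ≤ x2, x2 ≤ x4, x4 < x1, x1 < x3. Chaining: x3 ≤ x5 ≤ x2 ≤ x4 < x1 < x3, which forces x3 < x3 — impossible.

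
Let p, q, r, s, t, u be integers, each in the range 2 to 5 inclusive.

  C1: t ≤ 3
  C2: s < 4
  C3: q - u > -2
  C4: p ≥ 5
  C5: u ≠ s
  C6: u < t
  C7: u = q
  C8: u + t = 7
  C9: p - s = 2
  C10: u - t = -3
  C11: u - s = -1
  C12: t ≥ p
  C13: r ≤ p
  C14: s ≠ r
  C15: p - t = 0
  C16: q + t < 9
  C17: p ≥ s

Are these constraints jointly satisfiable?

Unsatisfiable

From constraints 4 and 12: t ≥ p and p ≥ 5, so t ≥ 5. From constraint 1: t ≤ 3. But 3 < 5, so no value of t works.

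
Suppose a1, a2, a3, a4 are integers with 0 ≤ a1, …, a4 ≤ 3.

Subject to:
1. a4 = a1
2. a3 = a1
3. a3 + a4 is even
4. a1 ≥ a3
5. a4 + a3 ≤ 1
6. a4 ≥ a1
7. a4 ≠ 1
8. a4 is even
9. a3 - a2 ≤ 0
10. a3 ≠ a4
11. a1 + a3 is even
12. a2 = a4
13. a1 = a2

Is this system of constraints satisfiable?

Unsatisfiable

From constraints 2, 12, and 13, a3 = a1 = a2 = a4, so a3 = a4. But constraint 10 says a3 ≠ a4. Contradiction.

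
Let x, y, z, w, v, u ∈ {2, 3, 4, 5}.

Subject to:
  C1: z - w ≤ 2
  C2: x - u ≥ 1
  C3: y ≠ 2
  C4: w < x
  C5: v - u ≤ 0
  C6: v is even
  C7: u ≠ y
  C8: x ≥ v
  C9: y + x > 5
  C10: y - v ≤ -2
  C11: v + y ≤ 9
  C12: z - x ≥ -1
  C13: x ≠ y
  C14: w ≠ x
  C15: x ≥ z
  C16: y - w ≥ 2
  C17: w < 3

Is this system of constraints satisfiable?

Constraints 1, 2, 5, 10, 12, and 16 give w − z ≥ -2, z − x ≥ -1, x − u ≥ 1, u − v ≥ 0, v − y ≥ 2, y − w ≥ 2.
Adding all 6 inequalities: the left sides telescope to 0, and the right sides sum to (-2) + (-1) + 1 + 0 + 2 + 2 = 2. So 0 ≥ 2, which is false.

Unsatisfiable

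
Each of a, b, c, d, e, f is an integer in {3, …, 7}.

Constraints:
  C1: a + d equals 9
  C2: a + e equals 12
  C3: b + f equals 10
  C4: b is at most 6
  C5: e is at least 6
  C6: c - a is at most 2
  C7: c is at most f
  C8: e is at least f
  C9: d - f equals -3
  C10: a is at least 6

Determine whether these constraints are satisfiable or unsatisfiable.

Satisfiable

Setting (a, b, c, d, e, f) = (6, 4, 5, 3, 6, 6) satisfies everything: constraint 1: a + d = 9; constraint 2: a + e = 12, and the others follow.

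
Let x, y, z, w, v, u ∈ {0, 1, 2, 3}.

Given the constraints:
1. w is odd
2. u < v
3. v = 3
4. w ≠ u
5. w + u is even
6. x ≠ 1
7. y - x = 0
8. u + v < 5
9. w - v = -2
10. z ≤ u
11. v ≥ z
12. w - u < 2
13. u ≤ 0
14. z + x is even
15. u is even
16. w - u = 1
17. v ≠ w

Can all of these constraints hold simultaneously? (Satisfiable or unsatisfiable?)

Constraint 1 makes w odd and constraint 15 makes u even, so w + u must be odd. Constraint 5 says w + u is even — contradiction.

Unsatisfiable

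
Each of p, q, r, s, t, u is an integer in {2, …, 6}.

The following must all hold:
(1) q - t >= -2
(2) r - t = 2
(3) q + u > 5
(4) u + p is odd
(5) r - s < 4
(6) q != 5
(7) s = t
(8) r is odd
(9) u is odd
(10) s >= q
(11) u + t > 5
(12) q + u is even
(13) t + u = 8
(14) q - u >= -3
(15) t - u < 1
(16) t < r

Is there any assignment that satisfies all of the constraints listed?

One satisfying assignment is p = 2, q = 3, r = 5, s = 3, t = 3, u = 5.
For the less obvious constraints — constraint 1: q - t = 0; constraint 2: r - t = 2; constraint 3: q + u = 8 — and the others hold by inspection.

Satisfiable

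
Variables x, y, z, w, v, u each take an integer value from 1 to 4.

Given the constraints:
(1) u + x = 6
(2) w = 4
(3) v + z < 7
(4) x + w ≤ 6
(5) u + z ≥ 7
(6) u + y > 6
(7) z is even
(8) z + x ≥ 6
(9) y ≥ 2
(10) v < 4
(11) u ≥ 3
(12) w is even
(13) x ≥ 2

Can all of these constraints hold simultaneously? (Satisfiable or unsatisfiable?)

Take x = 2, y = 4, z = 4, w = 4, v = 2, u = 4. Then constraint 1: u + x = 6; constraint 3: v + z = 6; constraint 4: x + w = 6, and every other listed constraint is also met.

Satisfiable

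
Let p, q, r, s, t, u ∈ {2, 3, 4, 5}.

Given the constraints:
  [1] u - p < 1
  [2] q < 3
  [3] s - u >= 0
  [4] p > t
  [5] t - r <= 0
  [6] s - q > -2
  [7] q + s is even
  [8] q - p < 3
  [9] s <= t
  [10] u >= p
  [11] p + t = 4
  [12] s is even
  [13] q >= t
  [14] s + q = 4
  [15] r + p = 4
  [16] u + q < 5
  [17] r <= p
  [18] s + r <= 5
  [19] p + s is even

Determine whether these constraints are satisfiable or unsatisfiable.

Unsatisfiable

Constraints 3, 4, 9, and 10 give p ≤ u, u ≤ s, s ≤ t, t < p. Chaining: p ≤ u ≤ s ≤ t < p, which forces p < p — impossible.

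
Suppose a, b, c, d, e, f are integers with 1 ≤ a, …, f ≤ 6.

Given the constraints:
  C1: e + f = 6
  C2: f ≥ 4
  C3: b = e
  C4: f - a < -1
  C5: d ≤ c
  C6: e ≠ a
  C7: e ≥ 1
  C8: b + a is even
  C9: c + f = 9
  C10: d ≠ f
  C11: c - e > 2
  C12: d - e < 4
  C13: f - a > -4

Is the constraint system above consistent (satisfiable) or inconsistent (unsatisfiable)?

Take a = 6, b = 2, c = 5, d = 5, e = 2, f = 4. Then constraint 1: e + f = 6; constraint 4: f - a = -2, and every other listed constraint is also met.

Satisfiable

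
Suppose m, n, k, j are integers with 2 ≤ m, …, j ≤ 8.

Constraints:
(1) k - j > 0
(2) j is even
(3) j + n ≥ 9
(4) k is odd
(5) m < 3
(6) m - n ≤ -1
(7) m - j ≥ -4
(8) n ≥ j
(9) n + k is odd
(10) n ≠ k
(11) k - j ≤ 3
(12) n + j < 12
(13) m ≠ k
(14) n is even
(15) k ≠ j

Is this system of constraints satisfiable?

One satisfying assignment is m = 2, n = 6, k = 5, j = 4.
For the less obvious constraints — constraint 1: k - j = 1; constraint 3: j + n = 10; constraint 6: m - n = -4 — and the others hold by inspection.

Satisfiable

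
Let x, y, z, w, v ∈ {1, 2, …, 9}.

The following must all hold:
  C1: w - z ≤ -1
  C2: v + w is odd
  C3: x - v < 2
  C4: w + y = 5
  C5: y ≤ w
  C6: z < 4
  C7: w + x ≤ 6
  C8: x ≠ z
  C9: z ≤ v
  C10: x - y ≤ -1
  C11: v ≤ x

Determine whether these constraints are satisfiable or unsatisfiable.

Constraints 1, 5, 9, 10, and 11 give x < y, y ≤ w, w < z, z ≤ v, v ≤ x. Chaining: x < y ≤ w < z ≤ v ≤ x, which forces x < x — impossible.

Unsatisfiable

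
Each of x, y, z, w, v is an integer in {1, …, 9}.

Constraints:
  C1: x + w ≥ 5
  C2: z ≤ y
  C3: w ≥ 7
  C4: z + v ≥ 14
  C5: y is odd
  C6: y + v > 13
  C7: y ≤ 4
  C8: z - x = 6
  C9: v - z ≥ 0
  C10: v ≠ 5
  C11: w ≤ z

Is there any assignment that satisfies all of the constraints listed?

Unsatisfiable

From constraints 3 and 11: z ≥ w and w ≥ 7, so z ≥ 7. From constraints 2 and 7: z ≤ y and y ≤ 4, so z ≤ 4. But 4 < 7, so no value of z works.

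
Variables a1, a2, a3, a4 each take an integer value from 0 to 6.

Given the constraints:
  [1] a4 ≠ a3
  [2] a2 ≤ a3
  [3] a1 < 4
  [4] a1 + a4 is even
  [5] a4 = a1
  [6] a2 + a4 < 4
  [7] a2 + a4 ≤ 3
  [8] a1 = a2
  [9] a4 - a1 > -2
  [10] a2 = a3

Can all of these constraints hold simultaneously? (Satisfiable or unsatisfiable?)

From constraints 5, 8, and 10, a4 = a1 = a2 = a3, so a4 = a3. But constraint 1 says a4 ≠ a3. Contradiction.

Unsatisfiable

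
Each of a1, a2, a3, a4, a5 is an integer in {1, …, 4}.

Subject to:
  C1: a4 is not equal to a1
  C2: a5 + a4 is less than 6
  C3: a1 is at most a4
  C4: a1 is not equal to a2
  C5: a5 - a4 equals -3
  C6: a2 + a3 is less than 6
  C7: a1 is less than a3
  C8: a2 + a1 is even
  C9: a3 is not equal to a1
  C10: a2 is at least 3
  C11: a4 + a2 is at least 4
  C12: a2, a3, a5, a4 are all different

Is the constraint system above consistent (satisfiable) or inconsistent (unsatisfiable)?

Satisfiable

Try a1 = 1, a2 = 3, a3 = 2, a4 = 4, a5 = 1.
Check constraint 2: a5 + a4 = 5; constraint 5: a5 - a4 = -3. The remaining constraints are straightforward to verify.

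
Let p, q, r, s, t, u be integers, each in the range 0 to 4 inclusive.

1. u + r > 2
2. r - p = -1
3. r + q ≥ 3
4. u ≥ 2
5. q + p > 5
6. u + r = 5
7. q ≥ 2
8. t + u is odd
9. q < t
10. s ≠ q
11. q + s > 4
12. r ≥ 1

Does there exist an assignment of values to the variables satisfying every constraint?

One satisfying assignment is p = 3, q = 3, r = 2, s = 2, t = 4, u = 3.
For the less obvious constraints — constraint 1: u + r = 5; constraint 2: r - p = -1 — and the others hold by inspection.

Satisfiable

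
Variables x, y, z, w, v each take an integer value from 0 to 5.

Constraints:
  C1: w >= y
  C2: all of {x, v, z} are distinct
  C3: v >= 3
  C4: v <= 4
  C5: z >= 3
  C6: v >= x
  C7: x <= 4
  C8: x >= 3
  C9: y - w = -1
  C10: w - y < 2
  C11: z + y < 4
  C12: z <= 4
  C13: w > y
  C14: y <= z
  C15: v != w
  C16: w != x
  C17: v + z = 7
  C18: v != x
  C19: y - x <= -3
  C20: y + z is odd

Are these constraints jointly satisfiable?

Constraints 3, 4, 5, 7, 8, and 12 confine each of x, v, z to the 2 values {3, 4}.
Constraint 2 requires all 3 of them to be distinct, but only 2 values are available — impossible by the pigeonhole principle.

Unsatisfiable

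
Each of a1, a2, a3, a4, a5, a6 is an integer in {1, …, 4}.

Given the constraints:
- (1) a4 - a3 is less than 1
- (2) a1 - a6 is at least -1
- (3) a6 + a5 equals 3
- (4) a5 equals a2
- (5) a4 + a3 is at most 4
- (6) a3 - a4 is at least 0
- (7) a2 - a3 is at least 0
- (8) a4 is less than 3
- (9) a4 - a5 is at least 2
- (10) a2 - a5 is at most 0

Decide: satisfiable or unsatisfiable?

Constraints 6, 7, 9, and 10 give a2 − a3 ≥ 0, a3 − a4 ≥ 0, a4 − a5 ≥ 2, a5 − a2 ≥ 0.
Adding all 4 inequalities: the left sides telescope to 0, and the right sides sum to 0 + 0 + 2 + 0 = 2. So 0 ≥ 2, which is false.

Unsatisfiable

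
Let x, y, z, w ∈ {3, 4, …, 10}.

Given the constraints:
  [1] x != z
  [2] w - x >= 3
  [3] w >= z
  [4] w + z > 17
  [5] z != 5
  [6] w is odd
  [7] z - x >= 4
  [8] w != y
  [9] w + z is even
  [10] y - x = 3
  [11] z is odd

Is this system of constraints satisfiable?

The assignment x = 3, y = 6, z = 9, w = 9 works:
  constraint 2 holds since w - x = 6.
  constraint 4 holds since w + z = 18.
  constraint 7 holds since z - x = 6.
The rest check out directly.

Satisfiable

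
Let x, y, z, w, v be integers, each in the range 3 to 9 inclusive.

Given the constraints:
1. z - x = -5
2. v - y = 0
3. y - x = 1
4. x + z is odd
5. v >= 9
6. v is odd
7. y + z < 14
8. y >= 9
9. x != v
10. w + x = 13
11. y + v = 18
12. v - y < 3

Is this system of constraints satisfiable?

Take x = 8, y = 9, z = 3, w = 5, v = 9. Then constraint 1: z - x = -5; constraint 2: v - y = 0, and every other listed constraint is also met.

Satisfiable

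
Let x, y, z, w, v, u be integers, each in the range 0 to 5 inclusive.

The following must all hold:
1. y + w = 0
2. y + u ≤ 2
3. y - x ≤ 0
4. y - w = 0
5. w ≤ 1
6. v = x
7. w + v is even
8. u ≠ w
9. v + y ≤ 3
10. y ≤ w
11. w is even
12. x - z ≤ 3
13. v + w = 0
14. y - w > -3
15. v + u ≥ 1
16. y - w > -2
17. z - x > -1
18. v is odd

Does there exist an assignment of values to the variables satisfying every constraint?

Constraint 11 makes w even and constraint 18 makes v odd, so w + v must be odd. Constraint 7 says w + v is even — contradiction.

Unsatisfiable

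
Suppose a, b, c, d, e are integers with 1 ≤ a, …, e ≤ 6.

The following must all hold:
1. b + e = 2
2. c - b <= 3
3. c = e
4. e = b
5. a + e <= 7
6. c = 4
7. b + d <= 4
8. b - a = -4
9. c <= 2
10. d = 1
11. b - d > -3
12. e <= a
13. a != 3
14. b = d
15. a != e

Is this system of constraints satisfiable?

Constraint 6 fixes c = 4 and constraint 10 fixes d = 1. Constraints 3, 4, and 14 give c = e = b = d, so c = d. But 4 ≠ 1 — contradiction.

Unsatisfiable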